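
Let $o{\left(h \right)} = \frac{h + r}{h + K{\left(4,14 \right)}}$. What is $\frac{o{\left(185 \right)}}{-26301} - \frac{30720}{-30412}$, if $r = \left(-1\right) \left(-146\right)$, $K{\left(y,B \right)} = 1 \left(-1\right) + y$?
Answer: $\frac{37971919247}{37593702564} \approx 1.0101$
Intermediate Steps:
$K{\left(y,B \right)} = -1 + y$
$r = 146$
$o{\left(h \right)} = \frac{146 + h}{3 + h}$ ($o{\left(h \right)} = \frac{h + 146}{h + \left(-1 + 4\right)} = \frac{146 + h}{h + 3} = \frac{146 + h}{3 + h}$)
$\frac{o{\left(185 \right)}}{-26301} - \frac{30720}{-30412} = \frac{\frac{1}{3 + 185} \left(146 + 185\right)}{-26301} - \frac{30720}{-30412} = \frac{1}{188} \cdot 331 \left(- \frac{1}{26301}\right) - - \frac{7680}{7603} = \frac{1}{188} \cdot 331 \left(- \frac{1}{26301}\right) + \frac{7680}{7603} = \frac{331}{188} \left(- \frac{1}{26301}\right) + \frac{7680}{7603} = - \frac{331}{4944588} + \frac{7680}{7603} = \frac{37971919247}{37593702564}$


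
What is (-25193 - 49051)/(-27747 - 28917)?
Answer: 6187/4722 ≈ 1.3102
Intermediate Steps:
(-25193 - 49051)/(-27747 - 28917) = -74244/(-56664) = -74244*(-1/56664) = 6187/4722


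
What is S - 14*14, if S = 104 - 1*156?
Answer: -248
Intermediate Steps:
S = -52 (S = 104 - 156 = -52)
S - 14*14 = -52 - 14*14 = -52 - 196 = -248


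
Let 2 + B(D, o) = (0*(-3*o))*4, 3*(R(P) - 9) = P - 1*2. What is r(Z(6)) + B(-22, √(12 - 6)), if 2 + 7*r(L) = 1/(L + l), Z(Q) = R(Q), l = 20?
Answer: -1453/637 ≈ -2.2810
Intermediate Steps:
R(P) = 25/3 + P/3 (R(P) = 9 + (P - 1*2)/3 = 9 + (P - 2)/3 = 9 + (-2 + P)/3 = 9 + (-⅔ + P/3) = 25/3 + P/3)
Z(Q) = 25/3 + Q/3
r(L) = -2/7 + 1/(7*(20 + L)) (r(L) = -2/7 + 1/(7*(L + 20)) = -2/7 + 1/(7*(20 + L)))
B(D, o) = -2 (B(D, o) = -2 + (0*(-3*o))*4 = -2 + 0*4 = -2 + 0 = -2)
r(Z(6)) + B(-22, √(12 - 6)) = (-39 - 2*(25/3 + (⅓)*6))/(7*(20 + (25/3 + (⅓)*6))) - 2 = (-39 - 2*(25/3 + 2))/(7*(20 + (25/3 + 2))) - 2 = (-39 - 2*31/3)/(7*(20 + 31/3)) - 2 = (-39 - 62/3)/(7*(91/3)) - 2 = (⅐)*(3/91)*(-179/3) - 2 = -179/637 - 2 = -1453/637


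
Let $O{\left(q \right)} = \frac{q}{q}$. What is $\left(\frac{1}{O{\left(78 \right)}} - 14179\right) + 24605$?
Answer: $10427$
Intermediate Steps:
$O{\left(q \right)} = 1$
$\left(\frac{1}{O{\left(78 \right)}} - 14179\right) + 24605 = \left(1^{-1} - 14179\right) + 24605 = \left(1 - 14179\right) + 24605 = -14178 + 24605 = 10427$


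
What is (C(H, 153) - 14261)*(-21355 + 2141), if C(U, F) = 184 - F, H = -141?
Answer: 273415220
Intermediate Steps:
(C(H, 153) - 14261)*(-21355 + 2141) = ((184 - 1*153) - 14261)*(-21355 + 2141) = ((184 - 153) - 14261)*(-19214) = (31 - 14261)*(-19214) = -14230*(-19214) = 273415220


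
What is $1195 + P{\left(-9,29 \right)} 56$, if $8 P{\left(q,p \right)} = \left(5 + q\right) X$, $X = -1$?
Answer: $1223$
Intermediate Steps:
$P{\left(q,p \right)} = - \frac{5}{8} - \frac{q}{8}$ ($P{\left(q,p \right)} = \frac{\left(5 + q\right) \left(-1\right)}{8} = \frac{-5 - q}{8} = - \frac{5}{8} - \frac{q}{8}$)
$1195 + P{\left(-9,29 \right)} 56 = 1195 + \left(- \frac{5}{8} - - \frac{9}{8}\right) 56 = 1195 + \left(- \frac{5}{8} + \frac{9}{8}\right) 56 = 1195 + \frac{1}{2} \cdot 56 = 1195 + 28 = 1223$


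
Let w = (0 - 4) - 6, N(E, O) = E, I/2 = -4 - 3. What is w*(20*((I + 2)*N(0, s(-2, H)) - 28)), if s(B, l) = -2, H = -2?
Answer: 5600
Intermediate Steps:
I = -14 (I = 2*(-4 - 3) = 2*(-7) = -14)
w = -10 (w = -4 - 6 = -10)
w*(20*((I + 2)*N(0, s(-2, H)) - 28)) = -200*((-14 + 2)*0 - 28) = -200*(-12*0 - 28) = -200*(0 - 28) = -200*(-28) = -10*(-560) = 5600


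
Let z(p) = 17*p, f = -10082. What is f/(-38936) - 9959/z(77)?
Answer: -187283143/25483612 ≈ -7.3492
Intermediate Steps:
f/(-38936) - 9959/z(77) = -10082/(-38936) - 9959/(17*77) = -10082*(-1/38936) - 9959/1309 = 5041/19468 - 9959*1/1309 = 5041/19468 - 9959/1309 = -187283143/25483612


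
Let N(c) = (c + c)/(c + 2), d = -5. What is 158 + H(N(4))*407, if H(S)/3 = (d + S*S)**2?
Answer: 346553/27 ≈ 12835.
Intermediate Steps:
N(c) = 2*c/(2 + c) (N(c) = (2*c)/(2 + c) = 2*c/(2 + c))
H(S) = 3*(-5 + S**2)**2 (H(S) = 3*(-5 + S*S)**2 = 3*(-5 + S**2)**2)
158 + H(N(4))*407 = 158 + (3*(-5 + (2*4/(2 + 4))**2)**2)*407 = 158 + (3*(-5 + (2*4/6)**2)**2)*407 = 158 + (3*(-5 + (2*4*(1/6))**2)**2)*407 = 158 + (3*(-5 + (4/3)**2)**2)*407 = 158 + (3*(-5 + 16/9)**2)*407 = 158 + (3*(-29/9)**2)*407 = 158 + (3*(841/81))*407 = 158 + (841/27)*407 = 158 + 342287/27 = 346553/27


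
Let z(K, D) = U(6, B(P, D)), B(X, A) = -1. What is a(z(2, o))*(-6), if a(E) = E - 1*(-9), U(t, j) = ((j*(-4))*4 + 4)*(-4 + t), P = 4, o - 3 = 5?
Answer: -294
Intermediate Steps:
o = 8 (o = 3 + 5 = 8)
U(t, j) = (-4 + t)*(4 - 16*j) (U(t, j) = (-4*j*4 + 4)*(-4 + t) = (-16*j + 4)*(-4 + t) = (4 - 16*j)*(-4 + t) = (-4 + t)*(4 - 16*j))
z(K, D) = 40 (z(K, D) = -16 + 4*6 + 64*(-1) - 16*(-1)*6 = -16 + 24 - 64 + 96 = 40)
a(E) = 9 + E (a(E) = E + 9 = 9 + E)
a(z(2, o))*(-6) = (9 + 40)*(-6) = 49*(-6) = -294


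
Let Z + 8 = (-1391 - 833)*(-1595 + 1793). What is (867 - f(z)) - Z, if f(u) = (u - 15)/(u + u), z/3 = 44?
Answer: 38827937/88 ≈ 4.4123e+5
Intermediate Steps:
z = 132 (z = 3*44 = 132)
f(u) = (-15 + u)/(2*u) (f(u) = (-15 + u)/((2*u)) = (-15 + u)*(1/(2*u)) = (-15 + u)/(2*u))
Z = -440360 (Z = -8 + (-1391 - 833)*(-1595 + 1793) = -8 - 2224*198 = -8 - 440352 = -440360)
(867 - f(z)) - Z = (867 - (-15 + 132)/(2*132)) - 1*(-440360) = (867 - 117/(2*132)) + 440360 = (867 - 1*39/88) + 440360 = (867 - 39/88) + 440360 = 76257/88 + 440360 = 38827937/88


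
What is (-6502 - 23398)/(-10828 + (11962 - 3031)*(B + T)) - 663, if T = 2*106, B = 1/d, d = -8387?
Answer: -10468283248111/15788887597 ≈ -663.02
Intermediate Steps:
B = -1/8387 (B = 1/(-8387) = -1/8387 ≈ -0.00011923)
T = 212
(-6502 - 23398)/(-10828 + (11962 - 3031)*(B + T)) - 663 = (-6502 - 23398)/(-10828 + (11962 - 3031)*(-1/8387 + 212)) - 663 = -29900/(-10828 + 8931*(1778043/8387)) - 663 = -29900/(-10828 + 15879702033/8387) - 663 = -29900/15788887597/8387 - 663 = -29900*8387/15788887597 - 663 = -250771300/15788887597 - 663 = -10468283248111/15788887597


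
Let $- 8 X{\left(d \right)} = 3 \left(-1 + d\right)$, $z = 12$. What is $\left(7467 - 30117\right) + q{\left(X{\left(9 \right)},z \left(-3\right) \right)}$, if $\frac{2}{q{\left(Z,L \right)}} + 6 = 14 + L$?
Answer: $- \frac{317101}{14} \approx -22650.0$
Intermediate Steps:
$X{\left(d \right)} = \frac{3}{8} - \frac{3 d}{8}$ ($X{\left(d \right)} = - \frac{3 \left(-1 + d\right)}{8} = - \frac{-3 + 3 d}{8} = \frac{3}{8} - \frac{3 d}{8}$)
$q{\left(Z,L \right)} = \frac{2}{8 + L}$ ($q{\left(Z,L \right)} = \frac{2}{-6 + \left(14 + L\right)} = \frac{2}{8 + L}$)
$\left(7467 - 30117\right) + q{\left(X{\left(9 \right)},z \left(-3\right) \right)} = \left(7467 - 30117\right) + \frac{2}{8 + 12 \left(-3\right)} = -22650 + \frac{2}{8 - 36} = -22650 + \frac{2}{-28} = -22650 + 2 \left(- \frac{1}{28}\right) = -22650 - \frac{1}{14} = - \frac{317101}{14}$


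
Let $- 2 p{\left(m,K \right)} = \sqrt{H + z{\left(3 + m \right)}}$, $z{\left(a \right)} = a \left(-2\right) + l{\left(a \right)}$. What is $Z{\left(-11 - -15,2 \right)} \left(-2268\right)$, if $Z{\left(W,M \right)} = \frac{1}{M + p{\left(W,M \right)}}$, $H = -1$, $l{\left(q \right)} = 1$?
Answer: $- \frac{3024}{5} - \frac{756 i \sqrt{14}}{5} \approx -604.8 - 565.74 i$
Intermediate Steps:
$z{\left(a \right)} = 1 - 2 a$ ($z{\left(a \right)} = a \left(-2\right) + 1 = - 2 a + 1 = 1 - 2 a$)
$p{\left(m,K \right)} = - \frac{\sqrt{-6 - 2 m}}{2}$ ($p{\left(m,K \right)} = - \frac{\sqrt{-1 - \left(-1 + 2 \left(3 + m\right)\right)}}{2} = - \frac{\sqrt{-1 + \left(1 - \left(6 + 2 m\right)\right)}}{2} = - \frac{\sqrt{-1 - \left(5 + 2 m\right)}}{2} = - \frac{\sqrt{-6 - 2 m}}{2}$)
$Z{\left(W,M \right)} = \frac{1}{M - \frac{\sqrt{-6 - 2 W}}{2}}$
$Z{\left(-11 - -15,2 \right)} \left(-2268\right) = \frac{2}{2 \cdot 2 - \sqrt{2} \sqrt{-3 - \left(-11 - -15\right)}} \left(-2268\right) = \frac{2}{4 - \sqrt{2} \sqrt{-3 - \left(-11 + 15\right)}} \left(-2268\right) = \frac{2}{4 - \sqrt{2} \sqrt{-3 - 4}} \left(-2268\right) = \frac{2}{4 - \sqrt{2} \sqrt{-7}} \left(-2268\right) = \frac{2}{4 - \sqrt{2} i \sqrt{7}} \left(-2268\right) = \frac{2}{4 - i \sqrt{14}} \left(-2268\right) = - \frac{4536}{4 - i \sqrt{14}}$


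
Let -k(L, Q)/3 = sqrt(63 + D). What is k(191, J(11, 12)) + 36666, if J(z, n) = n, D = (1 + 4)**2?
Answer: 36666 - 6*sqrt(22) ≈ 36638.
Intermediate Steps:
D = 25 (D = 5**2 = 25)
k(L, Q) = -6*sqrt(22) (k(L, Q) = -3*sqrt(63 + 25) = -6*sqrt(22))
k(191, J(11, 12)) + 36666 = -6*sqrt(22) + 36666 = 36666 - 6*sqrt(22)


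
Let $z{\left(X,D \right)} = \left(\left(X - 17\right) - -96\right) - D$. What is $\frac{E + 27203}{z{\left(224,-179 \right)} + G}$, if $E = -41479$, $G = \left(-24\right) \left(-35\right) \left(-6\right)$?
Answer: $\frac{166}{53} \approx 3.1321$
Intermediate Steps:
$G = -5040$ ($G = 840 \left(-6\right) = -5040$)
$z{\left(X,D \right)} = 79 + X - D$ ($z{\left(X,D \right)} = \left(\left(-17 + X\right) + 96\right) - D = \left(79 + X\right) - D = 79 + X - D$)
$\frac{E + 27203}{z{\left(224,-179 \right)} + G} = \frac{-41479 + 27203}{\left(79 + 224 - -179\right) - 5040} = - \frac{14276}{\left(79 + 224 + 179\right) - 5040} = - \frac{14276}{482 - 5040} = - \frac{14276}{-4558} = \left(-14276\right) \left(- \frac{1}{4558}\right) = \frac{166}{53}$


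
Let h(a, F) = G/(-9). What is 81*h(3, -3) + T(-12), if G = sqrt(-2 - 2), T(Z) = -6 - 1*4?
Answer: -10 - 18*I ≈ -10.0 - 18.0*I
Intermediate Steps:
T(Z) = -10 (T(Z) = -6 - 4 = -10)
G = 2*I (G = sqrt(-4) = 2*I ≈ 2.0*I)
h(a, F) = -2*I/9 (h(a, F) = (2*I)/(-9) = (2*I)*(-1/9) = -2*I/9)
81*h(3, -3) + T(-12) = 81*(-2*I/9) - 10 = -18*I - 10 = -10 - 18*I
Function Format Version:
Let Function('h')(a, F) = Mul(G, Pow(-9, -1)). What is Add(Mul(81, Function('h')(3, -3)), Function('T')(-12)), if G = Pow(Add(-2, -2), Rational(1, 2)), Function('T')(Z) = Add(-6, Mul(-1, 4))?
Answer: Add(-10, Mul(-18, I)) ≈ Add(-10.000, Mul(-18.000, I))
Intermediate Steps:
Function('T')(Z) = -10 (Function('T')(Z) = Add(-6, -4) = -10)
G = Mul(2, I) (G = Pow(-4, Rational(1, 2)) = Mul(2, I) ≈ Mul(2.0000, I))
Function('h')(a, F) = Mul(Rational(-2, 9), I) (Function('h')(a, F) = Mul(Mul(2, I), Pow(-9, -1)) = Mul(Mul(2, I), Rational(-1, 9)) = Mul(Rational(-2, 9), I))
Add(Mul(81, Function('h')(3, -3)), Function('T')(-12)) = Add(Mul(81, Mul(Rational(-2, 9), I)), -10) = Add(Mul(-18, I), -10) = Add(-10, Mul(-18, I))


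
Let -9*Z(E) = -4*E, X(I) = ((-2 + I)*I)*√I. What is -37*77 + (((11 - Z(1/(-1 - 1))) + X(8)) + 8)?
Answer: -25468/9 + 96*√2 ≈ -2694.0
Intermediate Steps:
X(I) = I^(3/2)*(-2 + I) (X(I) = (I*(-2 + I))*√I = I^(3/2)*(-2 + I))
Z(E) = 4*E/9 (Z(E) = -(-4)*E/9 = 4*E/9)
-37*77 + (((11 - Z(1/(-1 - 1))) + X(8)) + 8) = -37*77 + (((11 - 4/(9*(-1 - 1))) + 8^(3/2)*(-2 + 8)) + 8) = -2849 + (((11 - 4/(9*(-2))) + (16*√2)*6) + 8) = -2849 + (((11 - 4*(-1)/(9*2)) + 96*√2) + 8) = -2849 + (((11 - 1*(-2/9)) + 96*√2) + 8) = -2849 + (((11 + 2/9) + 96*√2) + 8) = -2849 + ((101/9 + 96*√2) + 8) = -2849 + (173/9 + 96*√2) = -25468/9 + 96*√2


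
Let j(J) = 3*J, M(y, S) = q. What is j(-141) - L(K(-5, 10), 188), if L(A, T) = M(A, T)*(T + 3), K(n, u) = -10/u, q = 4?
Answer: -1187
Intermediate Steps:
M(y, S) = 4
L(A, T) = 12 + 4*T (L(A, T) = 4*(T + 3) = 4*(3 + T) = 12 + 4*T)
j(-141) - L(K(-5, 10), 188) = 3*(-141) - (12 + 4*188) = -423 - (12 + 752) = -423 - 1*764 = -423 - 764 = -1187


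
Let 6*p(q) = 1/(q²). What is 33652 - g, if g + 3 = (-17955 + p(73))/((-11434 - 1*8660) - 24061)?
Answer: 47513957757181/1411811970 ≈ 33655.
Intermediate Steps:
p(q) = 1/(6*q²) (p(q) = 1/(6*(q²)) = 1/(6*q²))
g = -3661342741/1411811970 (g = -3 + (-17955 + (⅙)/73²)/((-11434 - 1*8660) - 24061) = -3 + (-17955 + (⅙)*(1/5329))/((-11434 - 8660) - 24061) = -3 + (-17955 + 1/31974)/(-20094 - 24061) = -3 - 574093169/31974/(-44155) = -3 - 574093169/31974*(-1/44155) = -3 + 574093169/1411811970 = -3661342741/1411811970 ≈ -2.5934)
33652 - g = 33652 - 1*(-3661342741/1411811970) = 33652 + 3661342741/1411811970 = 47513957757181/1411811970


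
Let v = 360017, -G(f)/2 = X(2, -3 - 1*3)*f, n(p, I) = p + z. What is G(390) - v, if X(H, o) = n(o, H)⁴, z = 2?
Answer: -559697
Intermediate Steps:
n(p, I) = 2 + p (n(p, I) = p + 2 = 2 + p)
X(H, o) = (2 + o)⁴
G(f) = -512*f (G(f) = -2*(2 + (-3 - 1*3))⁴*f = -2*(2 + (-3 - 3))⁴*f = -2*(2 - 6)⁴*f = -2*(-4)⁴*f = -512*f)
G(390) - v = -512*390 - 1*360017 = -199680 - 360017 = -559697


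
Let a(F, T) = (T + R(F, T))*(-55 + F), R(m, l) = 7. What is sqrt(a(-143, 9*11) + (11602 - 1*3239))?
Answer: 5*I*sqrt(505) ≈ 112.36*I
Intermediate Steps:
a(F, T) = (-55 + F)*(7 + T) (a(F, T) = (T + 7)*(-55 + F) = (7 + T)*(-55 + F) = (-55 + F)*(7 + T))
sqrt(a(-143, 9*11) + (11602 - 1*3239)) = sqrt((-385 - 495*11 + 7*(-143) - 1287*11) + (11602 - 1*3239)) = sqrt((-385 - 55*99 - 1001 - 143*99) + (11602 - 3239)) = sqrt((-385 - 5445 - 1001 - 14157) + 8363) = sqrt(-20988 + 8363) = sqrt(-12625) = 5*I*sqrt(505)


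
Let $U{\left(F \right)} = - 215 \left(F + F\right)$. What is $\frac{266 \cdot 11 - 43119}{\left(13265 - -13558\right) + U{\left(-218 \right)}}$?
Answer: $- \frac{40193}{120563} \approx -0.33338$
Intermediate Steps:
$U{\left(F \right)} = - 430 F$ ($U{\left(F \right)} = - 215 \cdot 2 F = - 430 F$)
$\frac{266 \cdot 11 - 43119}{\left(13265 - -13558\right) + U{\left(-218 \right)}} = \frac{266 \cdot 11 - 43119}{\left(13265 - -13558\right) - -93740} = \frac{2926 - 43119}{\left(13265 + 13558\right) + 93740} = - \frac{40193}{26823 + 93740} = - \frac{40193}{120563}$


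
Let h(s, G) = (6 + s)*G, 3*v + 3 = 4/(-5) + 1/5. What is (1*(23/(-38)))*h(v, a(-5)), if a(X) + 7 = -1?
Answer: 2208/95 ≈ 23.242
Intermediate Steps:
v = -6/5 (v = -1 + (4/(-5) + 1/5)/3 = -1 + (4*(-⅕) + 1*(⅕))/3 = -1 + (-⅘ + ⅕)/3 = -1 + (⅓)*(-⅗) = -1 - ⅕ = -6/5 ≈ -1.2000)
a(X) = -8 (a(X) = -7 - 1 = -8)
h(s, G) = G*(6 + s)
(1*(23/(-38)))*h(v, a(-5)) = (1*(23/(-38)))*(-8*(6 - 6/5)) = (1*(23*(-1/38)))*(-8*24/5) = (1*(-23/38))*(-192/5) = -23/38*(-192/5) = 2208/95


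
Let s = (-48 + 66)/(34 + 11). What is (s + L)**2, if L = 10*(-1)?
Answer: 2304/25 ≈ 92.160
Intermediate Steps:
s = 2/5 (s = 18/45 = 18*(1/45) = 2/5 ≈ 0.40000)
L = -10
(s + L)**2 = (2/5 - 10)**2 = (-48/5)**2 = 2304/25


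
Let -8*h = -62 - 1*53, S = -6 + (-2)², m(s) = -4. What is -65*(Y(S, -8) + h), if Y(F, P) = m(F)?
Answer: -5395/8 ≈ -674.38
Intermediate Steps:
S = -2 (S = -6 + 4 = -2)
Y(F, P) = -4
h = 115/8 (h = -(-62 - 1*53)/8 = -(-62 - 53)/8 = -⅛*(-115) = 115/8 ≈ 14.375)
-65*(Y(S, -8) + h) = -65*(-4 + 115/8) = -65*83/8 = -5395/8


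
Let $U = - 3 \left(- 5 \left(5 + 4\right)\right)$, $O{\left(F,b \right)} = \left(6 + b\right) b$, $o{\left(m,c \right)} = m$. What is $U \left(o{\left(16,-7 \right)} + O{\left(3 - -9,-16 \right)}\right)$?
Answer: $23760$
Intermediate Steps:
$O{\left(F,b \right)} = b \left(6 + b\right)$
$U = 135$ ($U = - 3 \left(\left(-5\right) 9\right) = \left(-3\right) \left(-45\right) = 135$)
$U \left(o{\left(16,-7 \right)} + O{\left(3 - -9,-16 \right)}\right) = 135 \left(16 - 16 \left(6 - 16\right)\right) = 135 \left(16 - -160\right) = 135 \left(16 + 160\right) = 135 \cdot 176 = 23760$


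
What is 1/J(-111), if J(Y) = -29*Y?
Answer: 1/3219 ≈ 0.00031066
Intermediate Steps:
1/J(-111) = 1/(-29*(-111)) = 1/3219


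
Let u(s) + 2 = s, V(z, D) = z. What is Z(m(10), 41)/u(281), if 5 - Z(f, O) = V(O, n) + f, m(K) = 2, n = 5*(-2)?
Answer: -38/279 ≈ -0.13620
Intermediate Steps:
n = -10
u(s) = -2 + s
Z(f, O) = 5 - O - f (Z(f, O) = 5 - (O + f) = 5 + (-O - f) = 5 - O - f)
Z(m(10), 41)/u(281) = (5 - 1*41 - 1*2)/(-2 + 281) = (5 - 41 - 2)/279 = -38*1/279 = -38/279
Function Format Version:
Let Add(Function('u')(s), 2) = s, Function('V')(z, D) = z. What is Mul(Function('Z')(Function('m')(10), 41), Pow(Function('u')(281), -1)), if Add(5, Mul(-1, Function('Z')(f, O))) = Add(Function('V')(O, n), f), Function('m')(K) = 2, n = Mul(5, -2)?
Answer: Rational(-38, 279) ≈ -0.13620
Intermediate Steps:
n = -10
Function('u')(s) = Add(-2, s)
Function('Z')(f, O) = Add(5, Mul(-1, O), Mul(-1, f)) (Function('Z')(f, O) = Add(5, Mul(-1, Add(O, f))) = Add(5, Add(Mul(-1, O), Mul(-1, f))) = Add(5, Mul(-1, O), Mul(-1, f)))
Mul(Function('Z')(Function('m')(10), 41), Pow(Function('u')(281), -1)) = Mul(Add(5, Mul(-1, 41), Mul(-1, 2)), Pow(Add(-2, 281), -1)) = Mul(Add(5, -41, -2), Pow(279, -1)) = Mul(-38, Rational(1, 279)) = Rational(-38, 279)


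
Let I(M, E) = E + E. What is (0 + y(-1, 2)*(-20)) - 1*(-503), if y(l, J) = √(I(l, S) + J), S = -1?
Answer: 503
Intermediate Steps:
I(M, E) = 2*E
y(l, J) = √(-2 + J) (y(l, J) = √(2*(-1) + J) = √(-2 + J))
(0 + y(-1, 2)*(-20)) - 1*(-503) = (0 + √(-2 + 2)*(-20)) - 1*(-503) = (0 + √0*(-20)) + 503 = (0 + 0*(-20)) + 503 = (0 + 0) + 503 = 0 + 503 = 503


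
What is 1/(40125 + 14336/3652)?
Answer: 913/36637709 ≈ 2.4920e-5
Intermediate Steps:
1/(40125 + 14336/3652) = 1/(40125 + 14336*(1/3652)) = 1/(40125 + 3584/913) = 1/(36637709/913) = 913/36637709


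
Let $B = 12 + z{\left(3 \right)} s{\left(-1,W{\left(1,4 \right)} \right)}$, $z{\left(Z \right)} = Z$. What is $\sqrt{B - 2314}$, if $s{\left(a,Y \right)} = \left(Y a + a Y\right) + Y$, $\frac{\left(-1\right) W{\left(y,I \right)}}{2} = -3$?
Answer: $4 i \sqrt{145} \approx 48.166 i$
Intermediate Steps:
$W{\left(y,I \right)} = 6$ ($W{\left(y,I \right)} = \left(-2\right) \left(-3\right) = 6$)
$s{\left(a,Y \right)} = Y + 2 Y a$ ($s{\left(a,Y \right)} = \left(Y a + Y a\right) + Y = 2 Y a + Y = Y + 2 Y a$)
$B = -6$ ($B = 12 + 3 \cdot 6 \left(1 + 2 \left(-1\right)\right) = 12 + 3 \cdot 6 \left(1 - 2\right) = 12 + 3 \cdot 6 \left(-1\right) = 12 + 3 \left(-6\right) = 12 - 18 = -6$)
$\sqrt{B - 2314} = \sqrt{-6 - 2314} = \sqrt{-2320} = 4 i \sqrt{145}$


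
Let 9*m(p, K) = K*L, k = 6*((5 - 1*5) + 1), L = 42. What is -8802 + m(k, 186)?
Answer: -7934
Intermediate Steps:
k = 6 (k = 6*((5 - 5) + 1) = 6*(0 + 1) = 6*1 = 6)
m(p, K) = 14*K/3 (m(p, K) = (K*42)/9 = (42*K)/9 = 14*K/3)
-8802 + m(k, 186) = -8802 + (14/3)*186 = -8802 + 868 = -7934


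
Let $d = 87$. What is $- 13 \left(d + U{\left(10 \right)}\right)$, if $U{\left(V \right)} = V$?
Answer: $-1261$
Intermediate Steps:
$- 13 \left(d + U{\left(10 \right)}\right) = - 13 \left(87 + 10\right) = \left(-13\right) 97 = -1261$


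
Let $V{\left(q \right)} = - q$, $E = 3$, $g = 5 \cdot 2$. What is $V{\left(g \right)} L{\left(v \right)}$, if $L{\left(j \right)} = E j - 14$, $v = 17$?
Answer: $-370$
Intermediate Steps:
$g = 10$
$L{\left(j \right)} = -14 + 3 j$ ($L{\left(j \right)} = 3 j - 14 = -14 + 3 j$)
$V{\left(g \right)} L{\left(v \right)} = \left(-1\right) 10 \left(-14 + 3 \cdot 17\right) = - 10 \left(-14 + 51\right) = \left(-10\right) 37 = -370$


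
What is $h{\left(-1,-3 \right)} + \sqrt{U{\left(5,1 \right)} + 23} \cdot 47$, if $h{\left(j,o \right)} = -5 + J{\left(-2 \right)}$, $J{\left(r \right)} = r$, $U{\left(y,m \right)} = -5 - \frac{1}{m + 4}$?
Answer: $-7 + \frac{47 \sqrt{445}}{5} \approx 191.29$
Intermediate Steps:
$U{\left(y,m \right)} = -5 - \frac{1}{4 + m}$
$h{\left(j,o \right)} = -7$ ($h{\left(j,o \right)} = -5 - 2 = -7$)
$h{\left(-1,-3 \right)} + \sqrt{U{\left(5,1 \right)} + 23} \cdot 47 = -7 + \sqrt{\frac{-21 - 5}{4 + 1} + 23} \cdot 47 = -7 + \sqrt{\frac{-21 - 5}{5} + 23} \cdot 47 = -7 + \sqrt{\frac{1}{5} \left(-26\right) + 23} \cdot 47 = -7 + \sqrt{- \frac{26}{5} + 23} \cdot 47 = -7 + \sqrt{\frac{89}{5}} \cdot 47 = -7 + \frac{\sqrt{445}}{5} \cdot 47 = -7 + \frac{47 \sqrt{445}}{5}$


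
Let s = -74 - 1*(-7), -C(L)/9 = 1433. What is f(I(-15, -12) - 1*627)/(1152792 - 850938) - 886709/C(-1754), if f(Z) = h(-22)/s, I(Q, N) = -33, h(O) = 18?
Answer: 2988832647736/43471956591 ≈ 68.753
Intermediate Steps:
C(L) = -12897 (C(L) = -9*1433 = -12897)
s = -67 (s = -74 + 7 = -67)
f(Z) = -18/67 (f(Z) = 18/(-67) = 18*(-1/67) = -18/67)
f(I(-15, -12) - 1*627)/(1152792 - 850938) - 886709/C(-1754) = -18/(67*(1152792 - 850938)) - 886709/(-12897) = -18/67/301854 - 886709*(-1/12897) = -18/67*1/301854 + 886709/12897 = -3/3370703 + 886709/12897 = 2988832647736/43471956591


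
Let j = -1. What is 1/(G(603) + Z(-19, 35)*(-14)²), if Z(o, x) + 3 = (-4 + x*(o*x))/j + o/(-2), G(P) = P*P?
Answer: 1/4927567 ≈ 2.0294e-7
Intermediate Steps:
G(P) = P²
Z(o, x) = 1 - o/2 - o*x² (Z(o, x) = -3 + ((-4 + x*(o*x))/(-1) + o/(-2)) = -3 + ((-4 + o*x²)*(-1) + o*(-½)) = -3 + ((4 - o*x²) - o/2) = -3 + (4 - o/2 - o*x²) = 1 - o/2 - o*x²)
1/(G(603) + Z(-19, 35)*(-14)²) = 1/(603² + (1 - ½*(-19) - 1*(-19)*35²)*(-14)²) = 1/(363609 + (1 + 19/2 - 1*(-19)*1225)*196) = 1/(363609 + (1 + 19/2 + 23275)*196) = 1/(363609 + (46571/2)*196) = 1/(363609 + 4563958) = 1/4927567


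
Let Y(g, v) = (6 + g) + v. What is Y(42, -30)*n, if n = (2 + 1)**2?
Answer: 162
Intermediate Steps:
Y(g, v) = 6 + g + v
n = 9 (n = 3**2 = 9)
Y(42, -30)*n = (6 + 42 - 30)*9 = 18*9 = 162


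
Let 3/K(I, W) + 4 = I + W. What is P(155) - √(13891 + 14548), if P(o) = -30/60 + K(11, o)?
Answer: -13/27 - √28439 ≈ -169.12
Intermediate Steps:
K(I, W) = 3/(-4 + I + W) (K(I, W) = 3/(-4 + (I + W)) = 3/(-4 + I + W))
P(o) = -½ + 3/(7 + o) (P(o) = -30/60 + 3/(-4 + 11 + o) = -30*1/60 + 3/(7 + o) = -½ + 3/(7 + o))
P(155) - √(13891 + 14548) = (-1 - 1*155)/(2*(7 + 155)) - √(13891 + 14548) = (½)*(-1 - 155)/162 - √28439 = (½)*(1/162)*(-156) - √28439 = -13/27 - √28439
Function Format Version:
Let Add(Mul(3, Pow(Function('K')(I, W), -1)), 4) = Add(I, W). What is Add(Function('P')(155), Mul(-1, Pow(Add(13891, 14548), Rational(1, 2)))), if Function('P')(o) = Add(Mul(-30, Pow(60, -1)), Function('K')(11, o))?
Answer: Add(Rational(-13, 27), Mul(-1, Pow(28439, Rational(1, 2)))) ≈ -169.12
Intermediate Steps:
Function('K')(I, W) = Mul(3, Pow(Add(-4, I, W), -1)) (Function('K')(I, W) = Mul(3, Pow(Add(-4, Add(I, W)), -1)) = Mul(3, Pow(Add(-4, I, W), -1)))
Function('P')(o) = Add(Rational(-1, 2), Mul(3, Pow(Add(7, o), -1))) (Function('P')(o) = Add(Mul(-30, Pow(60, -1)), Mul(3, Pow(Add(-4, 11, o), -1))) = Add(Mul(-30, Rational(1, 60)), Mul(3, Pow(Add(7, o), -1))) = Add(Rational(-1, 2), Mul(3, Pow(Add(7, o), -1))))
Add(Function('P')(155), Mul(-1, Pow(Add(13891, 14548), Rational(1, 2)))) = Add(Mul(Rational(1, 2), Pow(Add(7, 155), -1), Add(-1, Mul(-1, 155))), Mul(-1, Pow(Add(13891, 14548), Rational(1, 2)))) = Add(Mul(Rational(1, 2), Pow(162, -1), Add(-1, -155)), Mul(-1, Pow(28439, Rational(1, 2)))) = Add(Mul(Rational(1, 2), Rational(1, 162), -156), Mul(-1, Pow(28439, Rational(1, 2)))) = Add(Rational(-13, 27), Mul(-1, Pow(28439, Rational(1, 2))))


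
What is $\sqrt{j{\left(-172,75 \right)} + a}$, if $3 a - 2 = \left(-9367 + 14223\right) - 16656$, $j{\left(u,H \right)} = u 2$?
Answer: $\frac{i \sqrt{38490}}{3} \approx 65.396 i$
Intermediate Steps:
$j{\left(u,H \right)} = 2 u$
$a = - \frac{11798}{3}$ ($a = \frac{2}{3} + \frac{\left(-9367 + 14223\right) - 16656}{3} = \frac{2}{3} + \frac{4856 - 16656}{3} = \frac{2}{3} + \frac{1}{3} \left(-11800\right) = \frac{2}{3} - \frac{11800}{3} = - \frac{11798}{3} \approx -3932.7$)
$\sqrt{j{\left(-172,75 \right)} + a} = \sqrt{2 \left(-172\right) - \frac{11798}{3}} = \sqrt{-344 - \frac{11798}{3}} = \sqrt{- \frac{12830}{3}} = \frac{i \sqrt{38490}}{3}$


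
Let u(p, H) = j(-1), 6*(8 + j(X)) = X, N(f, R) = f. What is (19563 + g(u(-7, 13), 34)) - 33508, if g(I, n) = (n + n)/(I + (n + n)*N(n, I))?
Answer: -192761327/13823 ≈ -13945.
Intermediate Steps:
j(X) = -8 + X/6
u(p, H) = -49/6 (u(p, H) = -8 + (⅙)*(-1) = -8 - ⅙ = -49/6)
g(I, n) = 2*n/(I + 2*n²) (g(I, n) = (n + n)/(I + (n + n)*n) = (2*n)/(I + (2*n)*n) = (2*n)/(I + 2*n²) = 2*n/(I + 2*n²))
(19563 + g(u(-7, 13), 34)) - 33508 = (19563 + 2*34/(-49/6 + 2*34²)) - 33508 = (19563 + 2*34/(-49/6 + 2*1156)) - 33508 = (19563 + 2*34/(-49/6 + 2312)) - 33508 = (19563 + 2*34/(13823/6)) - 33508 = (19563 + 2*34*(6/13823)) - 33508 = (19563 + 408/13823) - 33508 = 270419757/13823 - 33508 = -192761327/13823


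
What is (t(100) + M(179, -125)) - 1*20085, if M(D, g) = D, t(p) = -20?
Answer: -19926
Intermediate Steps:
(t(100) + M(179, -125)) - 1*20085 = (-20 + 179) - 1*20085 = 159 - 20085 = -19926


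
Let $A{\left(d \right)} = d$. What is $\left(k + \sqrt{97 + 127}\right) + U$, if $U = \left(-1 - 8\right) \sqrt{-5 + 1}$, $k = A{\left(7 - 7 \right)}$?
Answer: $- 18 i + 4 \sqrt{14} \approx 14.967 - 18.0 i$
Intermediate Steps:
$k = 0$ ($k = 7 - 7 = 0$)
$U = - 18 i$ ($U = - 9 \sqrt{-4} = - 9 \cdot 2 i = - 18 i \approx - 18.0 i$)
$\left(k + \sqrt{97 + 127}\right) + U = \left(0 + \sqrt{97 + 127}\right) - 18 i = \left(0 + \sqrt{224}\right) - 18 i = \left(0 + 4 \sqrt{14}\right) - 18 i = 4 \sqrt{14} - 18 i = - 18 i + 4 \sqrt{14}$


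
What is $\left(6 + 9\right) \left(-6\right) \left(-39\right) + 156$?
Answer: $3666$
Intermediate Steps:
$\left(6 + 9\right) \left(-6\right) \left(-39\right) + 156 = 15 \left(-6\right) \left(-39\right) + 156 = \left(-90\right) \left(-39\right) + 156 = 3510 + 156 = 3666$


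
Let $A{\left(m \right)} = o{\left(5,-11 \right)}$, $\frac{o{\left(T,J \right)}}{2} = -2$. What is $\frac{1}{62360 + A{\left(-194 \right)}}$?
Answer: $\frac{1}{62356} \approx 1.6037 \cdot 10^{-5}$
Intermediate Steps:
$o{\left(T,J \right)} = -4$ ($o{\left(T,J \right)} = 2 \left(-2\right) = -4$)
$A{\left(m \right)} = -4$
$\frac{1}{62360 + A{\left(-194 \right)}} = \frac{1}{62360 - 4} = \frac{1}{62356}$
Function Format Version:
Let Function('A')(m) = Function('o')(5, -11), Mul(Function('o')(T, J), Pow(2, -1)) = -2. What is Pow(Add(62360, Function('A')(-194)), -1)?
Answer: Rational(1, 62356) ≈ 1.6037e-5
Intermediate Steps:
Function('o')(T, J) = -4 (Function('o')(T, J) = Mul(2, -2) = -4)
Function('A')(m) = -4
Pow(Add(62360, Function('A')(-194)), -1) = Pow(Add(62360, -4), -1) = Pow(62356, -1) = Rational(1, 62356)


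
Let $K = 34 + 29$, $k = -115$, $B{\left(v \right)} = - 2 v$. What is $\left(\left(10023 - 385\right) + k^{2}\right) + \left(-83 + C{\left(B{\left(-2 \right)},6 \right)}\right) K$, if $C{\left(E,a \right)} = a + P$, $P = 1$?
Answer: $18075$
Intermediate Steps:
$K = 63$
$C{\left(E,a \right)} = 1 + a$ ($C{\left(E,a \right)} = a + 1 = 1 + a$)
$\left(\left(10023 - 385\right) + k^{2}\right) + \left(-83 + C{\left(B{\left(-2 \right)},6 \right)}\right) K = \left(\left(10023 - 385\right) + \left(-115\right)^{2}\right) + \left(-83 + \left(1 + 6\right)\right) 63 = \left(\left(10023 - 385\right) + 13225\right) + \left(-83 + 7\right) 63 = \left(9638 + 13225\right) - 4788 = 22863 - 4788 = 18075$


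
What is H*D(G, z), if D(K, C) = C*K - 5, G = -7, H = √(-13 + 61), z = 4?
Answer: -132*√3 ≈ -228.63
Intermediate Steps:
H = 4*√3 (H = √48 = 4*√3 ≈ 6.9282)
D(K, C) = -5 + C*K
H*D(G, z) = (4*√3)*(-5 + 4*(-7)) = (4*√3)*(-5 - 28) = (4*√3)*(-33) = -132*√3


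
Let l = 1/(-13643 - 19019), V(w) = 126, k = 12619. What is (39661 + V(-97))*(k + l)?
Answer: 16398680621499/32662 ≈ 5.0207e+8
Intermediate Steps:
l = -1/32662 (l = 1/(-32662) = -1/32662 ≈ -3.0617e-5)
(39661 + V(-97))*(k + l) = (39661 + 126)*(12619 - 1/32662) = 39787*(412161777/32662) = 16398680621499/32662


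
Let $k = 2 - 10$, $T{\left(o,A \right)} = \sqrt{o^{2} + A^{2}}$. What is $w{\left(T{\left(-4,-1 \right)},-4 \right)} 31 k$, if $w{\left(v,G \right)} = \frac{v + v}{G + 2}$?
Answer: $248 \sqrt{17} \approx 1022.5$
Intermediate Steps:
$T{\left(o,A \right)} = \sqrt{A^{2} + o^{2}}$
$k = -8$ ($k = 2 - 10 = -8$)
$w{\left(v,G \right)} = \frac{2 v}{2 + G}$
$w{\left(T{\left(-4,-1 \right)},-4 \right)} 31 k = \frac{2 \sqrt{\left(-1\right)^{2} + \left(-4\right)^{2}}}{2 - 4} \cdot 31 \left(-8\right) = \frac{2 \sqrt{1 + 16}}{-2} \cdot 31 \left(-8\right) = 2 \sqrt{17} \left(- \frac{1}{2}\right) 31 \left(-8\right) = - \sqrt{17} \cdot 31 \left(-8\right) = - 31 \sqrt{17} \left(-8\right) = 248 \sqrt{17}$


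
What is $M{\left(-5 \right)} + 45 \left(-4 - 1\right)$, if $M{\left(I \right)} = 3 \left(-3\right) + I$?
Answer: $-239$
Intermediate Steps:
$M{\left(I \right)} = -9 + I$
$M{\left(-5 \right)} + 45 \left(-4 - 1\right) = \left(-9 - 5\right) + 45 \left(-4 - 1\right) = -14 + 45 \left(-4 - 1\right) = -14 + 45 \left(-5\right) = -14 - 225 = -239$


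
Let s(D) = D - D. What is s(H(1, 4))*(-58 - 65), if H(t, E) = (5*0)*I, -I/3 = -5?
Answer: 0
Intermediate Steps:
I = 15 (I = -3*(-5) = 15)
H(t, E) = 0 (H(t, E) = (5*0)*15 = 0*15 = 0)
s(D) = 0
s(H(1, 4))*(-58 - 65) = 0*(-58 - 65) = 0*(-123) = 0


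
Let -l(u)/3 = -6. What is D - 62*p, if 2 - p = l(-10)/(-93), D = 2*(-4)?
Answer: -144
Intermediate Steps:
D = -8
l(u) = 18 (l(u) = -3*(-6) = 18)
p = 68/31 (p = 2 - 18/(-93) = 2 - 18*(-1)/93 = 2 - 1*(-6/31) = 2 + 6/31 = 68/31 ≈ 2.1936)
D - 62*p = -8 - 62*68/31 = -8 - 136 = -144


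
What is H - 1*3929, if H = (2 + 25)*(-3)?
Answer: -4010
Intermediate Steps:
H = -81 (H = 27*(-3) = -81)
H - 1*3929 = -81 - 1*3929 = -81 - 3929 = -4010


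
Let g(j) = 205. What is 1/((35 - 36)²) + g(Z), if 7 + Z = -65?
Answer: 206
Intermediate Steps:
Z = -72 (Z = -7 - 65 = -72)
1/((35 - 36)²) + g(Z) = 1/((35 - 36)²) + 205 = 1/((-1)²) + 205 = 1/1 + 205 = 1 + 205 = 206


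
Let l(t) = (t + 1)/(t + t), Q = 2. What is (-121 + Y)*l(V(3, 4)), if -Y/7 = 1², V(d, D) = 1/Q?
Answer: -192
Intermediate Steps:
V(d, D) = ½ (V(d, D) = 1/2 = ½)
l(t) = (1 + t)/(2*t) (l(t) = (1 + t)/((2*t)) = (1 + t)*(1/(2*t)) = (1 + t)/(2*t))
Y = -7 (Y = -7*1² = -7*1 = -7)
(-121 + Y)*l(V(3, 4)) = (-121 - 7)*((1 + ½)/(2*(½))) = -64*2*3/2 = -128*3/2 = -192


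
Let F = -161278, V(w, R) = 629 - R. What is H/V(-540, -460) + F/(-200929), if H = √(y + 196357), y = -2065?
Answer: 161278/200929 + 2*√5397/363 ≈ 1.2074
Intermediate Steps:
H = 6*√5397 (H = √(-2065 + 196357) = √194292 = 6*√5397 ≈ 440.79)
H/V(-540, -460) + F/(-200929) = (6*√5397)/(629 - 1*(-460)) - 161278/(-200929) = (6*√5397)/(629 + 460) - 161278*(-1/200929) = (6*√5397)/1089 + 161278/200929 = (6*√5397)*(1/1089) + 161278/200929 = 2*√5397/363 + 161278/200929 = 161278/200929 + 2*√5397/363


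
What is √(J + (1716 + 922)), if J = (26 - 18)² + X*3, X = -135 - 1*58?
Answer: √2123 ≈ 46.076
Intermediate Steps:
X = -193 (X = -135 - 58 = -193)
J = -515 (J = (26 - 18)² - 193*3 = 8² - 579 = 64 - 579 = -515)
√(J + (1716 + 922)) = √(-515 + (1716 + 922)) = √(-515 + 2638) = √2123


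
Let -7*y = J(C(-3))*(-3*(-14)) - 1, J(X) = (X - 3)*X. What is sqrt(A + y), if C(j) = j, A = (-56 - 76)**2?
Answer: sqrt(848491)/7 ≈ 131.59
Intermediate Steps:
A = 17424 (A = (-132)**2 = 17424)
J(X) = X*(-3 + X) (J(X) = (-3 + X)*X = X*(-3 + X))
y = -755/7 (y = -((-3*(-3 - 3))*(-3*(-14)) - 1)/7 = -(-3*(-6)*42 - 1)/7 = -(18*42 - 1)/7 = -(756 - 1)/7 = -1/7*755 = -755/7 ≈ -107.86)
sqrt(A + y) = sqrt(17424 - 755/7) = sqrt(121213/7) = sqrt(848491)/7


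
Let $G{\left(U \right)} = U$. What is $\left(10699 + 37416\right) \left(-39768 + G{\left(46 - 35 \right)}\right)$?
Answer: $-1912908055$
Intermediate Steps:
$\left(10699 + 37416\right) \left(-39768 + G{\left(46 - 35 \right)}\right) = \left(10699 + 37416\right) \left(-39768 + \left(46 - 35\right)\right) = 48115 \left(-39768 + \left(46 - 35\right)\right) = 48115 \left(-39768 + 11\right) = 48115 \left(-39757\right) = -1912908055$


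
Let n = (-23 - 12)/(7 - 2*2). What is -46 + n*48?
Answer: -606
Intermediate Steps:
n = -35/3 (n = -35/(7 - 4) = -35/3 ≈ -11.667)
-46 + n*48 = -46 - 35/3*48 = -46 - 560 = -606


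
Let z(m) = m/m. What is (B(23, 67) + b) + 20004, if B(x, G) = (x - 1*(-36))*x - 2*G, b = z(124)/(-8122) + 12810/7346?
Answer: 633298131799/29832106 ≈ 21229.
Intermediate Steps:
z(m) = 1
b = 52017737/29832106 (b = 1/(-8122) + 12810/7346 = 1*(-1/8122) + 12810*(1/7346) = -1/8122 + 6405/3673 = 52017737/29832106 ≈ 1.7437)
B(x, G) = -2*G + x*(36 + x) (B(x, G) = (x + 36)*x - 2*G = (36 + x)*x - 2*G = x*(36 + x) - 2*G = -2*G + x*(36 + x))
(B(23, 67) + b) + 20004 = ((23² - 2*67 + 36*23) + 52017737/29832106) + 20004 = ((529 - 134 + 828) + 52017737/29832106) + 20004 = (1223 + 52017737/29832106) + 20004 = 36536683375/29832106 + 20004 = 633298131799/29832106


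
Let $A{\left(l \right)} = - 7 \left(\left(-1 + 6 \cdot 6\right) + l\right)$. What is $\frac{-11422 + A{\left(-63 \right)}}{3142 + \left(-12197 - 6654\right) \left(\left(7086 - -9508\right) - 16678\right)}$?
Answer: $- \frac{5613}{793313} \approx -0.0070754$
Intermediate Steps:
$A{\left(l \right)} = -245 - 7 l$ ($A{\left(l \right)} = - 7 \left(\left(-1 + 36\right) + l\right) = - 7 \left(35 + l\right) = -245 - 7 l$)
$\frac{-11422 + A{\left(-63 \right)}}{3142 + \left(-12197 - 6654\right) \left(\left(7086 - -9508\right) - 16678\right)} = \frac{-11422 - -196}{3142 + \left(-12197 - 6654\right) \left(\left(7086 - -9508\right) - 16678\right)} = \frac{-11422 + \left(-245 + 441\right)}{3142 - 18851 \left(\left(7086 + 9508\right) - 16678\right)} = \frac{-11422 + 196}{3142 - 18851 \left(16594 - 16678\right)} = - \frac{11226}{3142 - -1583484} = - \frac{11226}{3142 + 1583484} = - \frac{11226}{1586626} = \left(-11226\right) \frac{1}{1586626} = - \frac{5613}{793313}$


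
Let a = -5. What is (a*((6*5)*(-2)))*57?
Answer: 17100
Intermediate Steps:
(a*((6*5)*(-2)))*57 = -5*6*5*(-2)*57 = -150*(-2)*57 = -5*(-60)*57 = 300*57 = 17100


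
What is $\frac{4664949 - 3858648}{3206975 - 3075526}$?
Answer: $\frac{806301}{131449} \approx 6.1339$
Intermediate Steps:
$\frac{4664949 - 3858648}{3206975 - 3075526} = \frac{806301}{131449}$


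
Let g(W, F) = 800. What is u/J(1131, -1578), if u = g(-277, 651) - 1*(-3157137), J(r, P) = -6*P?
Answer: 3157937/9468 ≈ 333.54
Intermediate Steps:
u = 3157937 (u = 800 - 1*(-3157137) = 800 + 3157137 = 3157937)
u/J(1131, -1578) = 3157937/((-6*(-1578))) = 3157937/9468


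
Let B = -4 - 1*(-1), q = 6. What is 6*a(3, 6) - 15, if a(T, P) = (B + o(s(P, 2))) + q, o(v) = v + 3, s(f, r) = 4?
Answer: 45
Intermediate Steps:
o(v) = 3 + v
B = -3 (B = -4 + 1 = -3)
a(T, P) = 10 (a(T, P) = (-3 + (3 + 4)) + 6 = (-3 + 7) + 6 = 4 + 6 = 10)
6*a(3, 6) - 15 = 6*10 - 15 = 60 - 15 = 45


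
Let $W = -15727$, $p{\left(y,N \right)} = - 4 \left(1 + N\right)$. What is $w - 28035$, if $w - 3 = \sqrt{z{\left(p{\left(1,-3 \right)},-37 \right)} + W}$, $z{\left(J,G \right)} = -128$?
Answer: $-28032 + i \sqrt{15855} \approx -28032.0 + 125.92 i$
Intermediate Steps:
$p{\left(y,N \right)} = -4 - 4 N$
$w = 3 + i \sqrt{15855}$ ($w = 3 + \sqrt{-128 - 15727} = 3 + \sqrt{-15855} = 3 + i \sqrt{15855} \approx 3.0 + 125.92 i$)
$w - 28035 = \left(3 + i \sqrt{15855}\right) - 28035 = -28032 + i \sqrt{15855}$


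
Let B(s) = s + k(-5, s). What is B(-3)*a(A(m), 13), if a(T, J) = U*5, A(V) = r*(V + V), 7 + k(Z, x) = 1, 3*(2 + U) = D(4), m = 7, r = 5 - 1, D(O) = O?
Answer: 30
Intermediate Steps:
r = 4
U = -⅔ (U = -2 + (⅓)*4 = -2 + 4/3 = -⅔ ≈ -0.66667)
k(Z, x) = -6 (k(Z, x) = -7 + 1 = -6)
B(s) = -6 + s (B(s) = s - 6 = -6 + s)
A(V) = 8*V (A(V) = 4*(V + V) = 4*(2*V) = 8*V)
a(T, J) = -10/3 (a(T, J) = -⅔*5 = -10/3)
B(-3)*a(A(m), 13) = (-6 - 3)*(-10/3) = -9*(-10/3) = 30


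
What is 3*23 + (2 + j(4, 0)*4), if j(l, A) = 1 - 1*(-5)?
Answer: 95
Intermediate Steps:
j(l, A) = 6 (j(l, A) = 1 + 5 = 6)
3*23 + (2 + j(4, 0)*4) = 3*23 + (2 + 6*4) = 69 + (2 + 24) = 69 + 26 = 95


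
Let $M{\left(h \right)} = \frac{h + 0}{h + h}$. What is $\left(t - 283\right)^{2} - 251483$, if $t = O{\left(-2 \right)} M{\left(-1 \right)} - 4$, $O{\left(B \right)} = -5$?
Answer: $- \frac{670691}{4} \approx -1.6767 \cdot 10^{5}$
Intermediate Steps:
$M{\left(h \right)} = \frac{1}{2}$ ($M{\left(h \right)} = \frac{h}{2 h} = h \frac{1}{2 h} = \frac{1}{2}$)
$t = - \frac{13}{2}$ ($t = \left(-5\right) \frac{1}{2} - 4 = - \frac{5}{2} - 4 = - \frac{13}{2} \approx -6.5$)
$\left(t - 283\right)^{2} - 251483 = \left(- \frac{13}{2} - 283\right)^{2} - 251483 = \left(- \frac{579}{2}\right)^{2} - 251483 = \frac{335241}{4} - 251483 = - \frac{670691}{4}$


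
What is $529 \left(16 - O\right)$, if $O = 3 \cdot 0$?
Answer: $8464$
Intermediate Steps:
$O = 0$
$529 \left(16 - O\right) = 529 \left(16 - 0\right) = 529 \left(16 + 0\right) = 529 \cdot 16 = 8464$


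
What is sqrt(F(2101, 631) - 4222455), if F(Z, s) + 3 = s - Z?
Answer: 2*I*sqrt(1055982) ≈ 2055.2*I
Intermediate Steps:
F(Z, s) = -3 + s - Z (F(Z, s) = -3 + (s - Z) = -3 + s - Z)
sqrt(F(2101, 631) - 4222455) = sqrt((-3 + 631 - 1*2101) - 4222455) = sqrt((-3 + 631 - 2101) - 4222455) = sqrt(-1473 - 4222455) = sqrt(-4223928) = 2*I*sqrt(1055982)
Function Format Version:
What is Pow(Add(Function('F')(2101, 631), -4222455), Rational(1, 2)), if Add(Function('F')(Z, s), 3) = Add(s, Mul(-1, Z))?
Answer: Mul(2, I, Pow(1055982, Rational(1, 2))) ≈ Mul(2055.2, I)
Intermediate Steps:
Function('F')(Z, s) = Add(-3, s, Mul(-1, Z)) (Function('F')(Z, s) = Add(-3, Add(s, Mul(-1, Z))) = Add(-3, s, Mul(-1, Z)))
Pow(Add(Function('F')(2101, 631), -4222455), Rational(1, 2)) = Pow(Add(Add(-3, 631, Mul(-1, 2101)), -4222455), Rational(1, 2)) = Pow(Add(Add(-3, 631, -2101), -4222455), Rational(1, 2)) = Pow(Add(-1473, -4222455), Rational(1, 2)) = Pow(-4223928, Rational(1, 2)) = Mul(2, I, Pow(1055982, Rational(1, 2)))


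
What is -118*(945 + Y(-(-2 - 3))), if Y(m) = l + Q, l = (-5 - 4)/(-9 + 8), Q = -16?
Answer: -110684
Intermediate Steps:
l = 9 (l = -9/(-1) = -9*(-1) = 9)
Y(m) = -7 (Y(m) = 9 - 16 = -7)
-118*(945 + Y(-(-2 - 3))) = -118*(945 - 7) = -118*938 = -110684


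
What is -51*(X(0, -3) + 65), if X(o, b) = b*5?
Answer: -2550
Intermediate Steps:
X(o, b) = 5*b
-51*(X(0, -3) + 65) = -51*(5*(-3) + 65) = -51*(-15 + 65) = -51*50 = -2550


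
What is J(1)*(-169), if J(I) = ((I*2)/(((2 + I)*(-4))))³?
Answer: 169/216 ≈ 0.78241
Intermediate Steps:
J(I) = 8*I³/(-8 - 4*I)³ (J(I) = ((2*I)/(-8 - 4*I))³ = (2*I/(-8 - 4*I))³ = 8*I³/(-8 - 4*I)³)
J(1)*(-169) = -⅛*1³/(2 + 1)³*(-169) = -⅛*1/3³*(-169) = -⅛*1*1/27*(-169) = -1/216*(-169) = 169/216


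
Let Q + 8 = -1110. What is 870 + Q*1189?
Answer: -1328432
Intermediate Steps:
Q = -1118 (Q = -8 - 1110 = -1118)
870 + Q*1189 = 870 - 1118*1189 = 870 - 1329302 = -1328432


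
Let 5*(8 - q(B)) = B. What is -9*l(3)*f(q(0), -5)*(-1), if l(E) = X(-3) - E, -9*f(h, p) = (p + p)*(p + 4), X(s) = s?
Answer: 60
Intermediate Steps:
q(B) = 8 - B/5
f(h, p) = -2*p*(4 + p)/9 (f(h, p) = -(p + p)*(p + 4)/9 = -2*p*(4 + p)/9)
l(E) = -3 - E
-9*l(3)*f(q(0), -5)*(-1) = -9*(-3 - 1*3)*(-2/9*(-5)*(4 - 5))*(-1) = -9*(-3 - 3)*(-2/9*(-5)*(-1))*(-1) = -9*(-6*(-10/9))*(-1) = -60*(-1) = -9*(-20/3) = 60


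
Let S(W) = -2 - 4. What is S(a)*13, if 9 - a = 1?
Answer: -78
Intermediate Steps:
a = 8 (a = 9 - 1*1 = 9 - 1 = 8)
S(W) = -6
S(a)*13 = -6*13 = -78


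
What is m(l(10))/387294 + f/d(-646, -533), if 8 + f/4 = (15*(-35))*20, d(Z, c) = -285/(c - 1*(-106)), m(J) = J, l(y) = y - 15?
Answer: -2317007527547/36792930 ≈ -62974.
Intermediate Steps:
l(y) = -15 + y
d(Z, c) = -285/(106 + c) (d(Z, c) = -285/(c + 106) = -285/(106 + c))
f = -42032 (f = -32 + 4*((15*(-35))*20) = -32 + 4*(-525*20) = -32 + 4*(-10500) = -32 - 42000 = -42032)
m(l(10))/387294 + f/d(-646, -533) = (-15 + 10)/387294 - 42032/((-285/(106 - 533))) = -5*1/387294 - 42032/((-285/(-427))) = -5/387294 - 42032/((-285*(-1/427))) = -5/387294 - 42032/285/427 = -5/387294 - 42032*427/285 = -5/387294 - 17947664/285 = -2317007527547/36792930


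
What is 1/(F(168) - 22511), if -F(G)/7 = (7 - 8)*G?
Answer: -1/21335 ≈ -4.6871e-5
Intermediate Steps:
F(G) = 7*G (F(G) = -7*(7 - 8)*G = -(-7)*G = 7*G)
1/(F(168) - 22511) = 1/(7*168 - 22511) = 1/(1176 - 22511) = 1/(-21335) = -1/21335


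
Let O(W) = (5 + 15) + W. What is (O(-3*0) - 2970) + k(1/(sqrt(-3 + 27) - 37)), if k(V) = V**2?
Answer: -5336622357/1809025 + 148*sqrt(6)/1809025 ≈ -2950.0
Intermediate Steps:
O(W) = 20 + W
(O(-3*0) - 2970) + k(1/(sqrt(-3 + 27) - 37)) = ((20 - 3*0) - 2970) + (1/(sqrt(-3 + 27) - 37))**2 = ((20 + 0) - 2970) + (1/(sqrt(24) - 37))**2 = (20 - 2970) + (1/(2*sqrt(6) - 37))**2 = -2950 + (1/(-37 + 2*sqrt(6)))**2 = -2950 + (-37 + 2*sqrt(6))**(-2)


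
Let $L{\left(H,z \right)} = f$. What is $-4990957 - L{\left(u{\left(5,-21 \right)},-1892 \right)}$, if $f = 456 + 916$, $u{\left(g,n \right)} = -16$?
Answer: $-4992329$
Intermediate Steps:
$f = 1372$
$L{\left(H,z \right)} = 1372$
$-4990957 - L{\left(u{\left(5,-21 \right)},-1892 \right)} = -4990957 - 1372 = -4992329$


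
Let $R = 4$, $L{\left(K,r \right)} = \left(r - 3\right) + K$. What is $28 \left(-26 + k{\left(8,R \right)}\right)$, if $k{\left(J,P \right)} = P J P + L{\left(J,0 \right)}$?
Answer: $2996$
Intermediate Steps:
$L{\left(K,r \right)} = -3 + K + r$ ($L{\left(K,r \right)} = \left(-3 + r\right) + K = -3 + K + r$)
$k{\left(J,P \right)} = -3 + J + J P^{2}$ ($k{\left(J,P \right)} = P J P + \left(-3 + J + 0\right) = J P P + \left(-3 + J\right) = J P^{2} + \left(-3 + J\right) = -3 + J + J P^{2}$)
$28 \left(-26 + k{\left(8,R \right)}\right) = 28 \left(-26 + \left(-3 + 8 + 8 \cdot 4^{2}\right)\right) = 28 \left(-26 + \left(-3 + 8 + 8 \cdot 16\right)\right) = 28 \left(-26 + \left(-3 + 8 + 128\right)\right) = 28 \left(-26 + 133\right) = 28 \cdot 107 = 2996$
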